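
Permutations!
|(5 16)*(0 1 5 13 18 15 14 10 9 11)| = |(0 1 5 16 13 18 15 14 10 9 11)| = 11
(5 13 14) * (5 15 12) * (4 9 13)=(4 9 13 14 15 12 5)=[0, 1, 2, 3, 9, 4, 6, 7, 8, 13, 10, 11, 5, 14, 15, 12]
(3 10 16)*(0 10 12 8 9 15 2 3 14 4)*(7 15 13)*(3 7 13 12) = (0 10 16 14 4)(2 7 15)(8 9 12) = [10, 1, 7, 3, 0, 5, 6, 15, 9, 12, 16, 11, 8, 13, 4, 2, 14]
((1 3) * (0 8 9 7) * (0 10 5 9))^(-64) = (10)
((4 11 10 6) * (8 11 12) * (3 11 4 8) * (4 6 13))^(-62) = ((3 11 10 13 4 12)(6 8))^(-62) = (3 4 10)(11 12 13)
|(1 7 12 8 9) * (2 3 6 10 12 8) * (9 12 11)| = 10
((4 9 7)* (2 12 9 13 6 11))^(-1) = (2 11 6 13 4 7 9 12) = ((2 12 9 7 4 13 6 11))^(-1)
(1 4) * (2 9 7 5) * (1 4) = (2 9 7 5) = [0, 1, 9, 3, 4, 2, 6, 5, 8, 7]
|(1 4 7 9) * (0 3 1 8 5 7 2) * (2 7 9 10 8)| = 10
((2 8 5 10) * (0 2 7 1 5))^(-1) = ((0 2 8)(1 5 10 7))^(-1) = (0 8 2)(1 7 10 5)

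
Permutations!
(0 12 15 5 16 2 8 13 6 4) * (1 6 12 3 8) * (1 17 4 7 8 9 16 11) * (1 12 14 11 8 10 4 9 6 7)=[3, 7, 17, 6, 0, 8, 1, 10, 13, 16, 4, 12, 15, 14, 11, 5, 2, 9]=(0 3 6 1 7 10 4)(2 17 9 16)(5 8 13 14 11 12 15)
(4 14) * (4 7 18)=(4 14 7 18)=[0, 1, 2, 3, 14, 5, 6, 18, 8, 9, 10, 11, 12, 13, 7, 15, 16, 17, 4]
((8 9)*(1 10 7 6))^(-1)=((1 10 7 6)(8 9))^(-1)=(1 6 7 10)(8 9)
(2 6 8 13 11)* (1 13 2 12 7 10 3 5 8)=(1 13 11 12 7 10 3 5 8 2 6)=[0, 13, 6, 5, 4, 8, 1, 10, 2, 9, 3, 12, 7, 11]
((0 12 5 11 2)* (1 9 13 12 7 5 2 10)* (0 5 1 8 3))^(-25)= (0 3 8 10 11 5 2 12 13 9 1 7)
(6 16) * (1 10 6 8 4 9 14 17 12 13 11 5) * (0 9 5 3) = (0 9 14 17 12 13 11 3)(1 10 6 16 8 4 5) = [9, 10, 2, 0, 5, 1, 16, 7, 4, 14, 6, 3, 13, 11, 17, 15, 8, 12]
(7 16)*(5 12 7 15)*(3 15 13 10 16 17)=(3 15 5 12 7 17)(10 16 13)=[0, 1, 2, 15, 4, 12, 6, 17, 8, 9, 16, 11, 7, 10, 14, 5, 13, 3]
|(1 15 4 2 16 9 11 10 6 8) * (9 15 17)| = 28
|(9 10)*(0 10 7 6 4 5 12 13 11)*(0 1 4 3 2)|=42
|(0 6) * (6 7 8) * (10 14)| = |(0 7 8 6)(10 14)| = 4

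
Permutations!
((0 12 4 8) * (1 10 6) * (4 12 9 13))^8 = ((0 9 13 4 8)(1 10 6))^8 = (0 4 9 8 13)(1 6 10)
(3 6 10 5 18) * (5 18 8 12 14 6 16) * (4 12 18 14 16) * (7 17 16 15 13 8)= (3 4 12 15 13 8 18)(5 7 17 16)(6 10 14)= [0, 1, 2, 4, 12, 7, 10, 17, 18, 9, 14, 11, 15, 8, 6, 13, 5, 16, 3]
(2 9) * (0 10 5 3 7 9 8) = (0 10 5 3 7 9 2 8) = [10, 1, 8, 7, 4, 3, 6, 9, 0, 2, 5]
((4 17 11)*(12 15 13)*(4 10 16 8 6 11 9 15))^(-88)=(4 9 13)(6 10 8 11 16)(12 17 15)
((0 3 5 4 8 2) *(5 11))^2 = (0 11 4 2 3 5 8)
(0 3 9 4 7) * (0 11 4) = (0 3 9)(4 7 11) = [3, 1, 2, 9, 7, 5, 6, 11, 8, 0, 10, 4]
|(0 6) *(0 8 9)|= 4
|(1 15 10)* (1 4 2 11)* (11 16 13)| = 8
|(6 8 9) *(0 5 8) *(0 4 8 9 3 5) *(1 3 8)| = 6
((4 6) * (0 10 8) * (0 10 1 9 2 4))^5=(0 6 4 2 9 1)(8 10)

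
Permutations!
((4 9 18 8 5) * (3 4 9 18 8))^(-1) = (3 18 4)(5 8 9)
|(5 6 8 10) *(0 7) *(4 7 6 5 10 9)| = 6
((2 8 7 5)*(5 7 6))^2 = ((2 8 6 5))^2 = (2 6)(5 8)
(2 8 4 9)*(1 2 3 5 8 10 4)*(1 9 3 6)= [0, 2, 10, 5, 3, 8, 1, 7, 9, 6, 4]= (1 2 10 4 3 5 8 9 6)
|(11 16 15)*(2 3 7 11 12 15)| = 10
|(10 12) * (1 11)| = 2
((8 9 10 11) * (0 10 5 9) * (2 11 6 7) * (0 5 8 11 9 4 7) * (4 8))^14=(11)(0 6 10)(2 4)(7 9)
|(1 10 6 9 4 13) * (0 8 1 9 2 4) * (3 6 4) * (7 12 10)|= 9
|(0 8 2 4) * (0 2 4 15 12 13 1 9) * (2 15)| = 8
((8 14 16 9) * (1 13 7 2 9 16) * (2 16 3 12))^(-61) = (1 14 8 9 2 12 3 16 7 13)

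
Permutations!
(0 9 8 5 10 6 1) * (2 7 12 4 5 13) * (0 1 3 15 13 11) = [9, 1, 7, 15, 5, 10, 3, 12, 11, 8, 6, 0, 4, 2, 14, 13] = (0 9 8 11)(2 7 12 4 5 10 6 3 15 13)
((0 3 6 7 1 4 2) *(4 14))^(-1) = (0 2 4 14 1 7 6 3)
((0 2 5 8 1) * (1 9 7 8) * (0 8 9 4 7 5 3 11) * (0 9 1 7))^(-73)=((0 2 3 11 9 5 7 1 8 4))^(-73)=(0 1 9 2 8 5 3 4 7 11)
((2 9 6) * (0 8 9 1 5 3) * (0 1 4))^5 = ((0 8 9 6 2 4)(1 5 3))^5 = (0 4 2 6 9 8)(1 3 5)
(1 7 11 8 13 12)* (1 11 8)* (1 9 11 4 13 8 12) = [0, 7, 2, 3, 13, 5, 6, 12, 8, 11, 10, 9, 4, 1] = (1 7 12 4 13)(9 11)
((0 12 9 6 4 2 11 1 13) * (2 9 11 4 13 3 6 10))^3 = ((0 12 11 1 3 6 13)(2 4 9 10))^3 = (0 1 13 11 6 12 3)(2 10 9 4)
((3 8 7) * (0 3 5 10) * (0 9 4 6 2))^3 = ((0 3 8 7 5 10 9 4 6 2))^3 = (0 7 9 2 8 10 6 3 5 4)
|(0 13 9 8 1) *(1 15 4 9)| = |(0 13 1)(4 9 8 15)| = 12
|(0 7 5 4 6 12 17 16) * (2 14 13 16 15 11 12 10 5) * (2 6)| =20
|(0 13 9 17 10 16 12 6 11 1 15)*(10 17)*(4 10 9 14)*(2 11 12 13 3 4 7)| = |(17)(0 3 4 10 16 13 14 7 2 11 1 15)(6 12)| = 12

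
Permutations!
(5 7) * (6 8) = (5 7)(6 8) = [0, 1, 2, 3, 4, 7, 8, 5, 6]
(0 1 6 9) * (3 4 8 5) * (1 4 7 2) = (0 4 8 5 3 7 2 1 6 9) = [4, 6, 1, 7, 8, 3, 9, 2, 5, 0]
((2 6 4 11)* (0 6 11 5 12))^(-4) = ((0 6 4 5 12)(2 11))^(-4) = (0 6 4 5 12)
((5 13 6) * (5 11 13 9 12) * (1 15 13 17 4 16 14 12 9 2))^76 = (1 11 14)(2 6 16)(4 5 13)(12 15 17)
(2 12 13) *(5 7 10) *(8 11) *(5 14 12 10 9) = (2 10 14 12 13)(5 7 9)(8 11) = [0, 1, 10, 3, 4, 7, 6, 9, 11, 5, 14, 8, 13, 2, 12]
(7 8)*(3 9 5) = (3 9 5)(7 8) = [0, 1, 2, 9, 4, 3, 6, 8, 7, 5]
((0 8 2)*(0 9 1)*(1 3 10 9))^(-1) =(0 1 2 8)(3 9 10)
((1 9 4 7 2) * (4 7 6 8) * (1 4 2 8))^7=(9)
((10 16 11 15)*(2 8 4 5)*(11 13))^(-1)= (2 5 4 8)(10 15 11 13 16)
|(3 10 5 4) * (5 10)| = 3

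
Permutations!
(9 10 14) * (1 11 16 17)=(1 11 16 17)(9 10 14)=[0, 11, 2, 3, 4, 5, 6, 7, 8, 10, 14, 16, 12, 13, 9, 15, 17, 1]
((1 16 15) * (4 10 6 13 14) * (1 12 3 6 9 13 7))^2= (1 15 3 7 16 12 6)(4 9 14 10 13)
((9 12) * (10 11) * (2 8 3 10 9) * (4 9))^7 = ((2 8 3 10 11 4 9 12))^7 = (2 12 9 4 11 10 3 8)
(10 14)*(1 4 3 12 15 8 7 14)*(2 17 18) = (1 4 3 12 15 8 7 14 10)(2 17 18) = [0, 4, 17, 12, 3, 5, 6, 14, 7, 9, 1, 11, 15, 13, 10, 8, 16, 18, 2]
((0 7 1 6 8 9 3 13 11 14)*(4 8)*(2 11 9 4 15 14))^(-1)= (0 14 15 6 1 7)(2 11)(3 9 13)(4 8)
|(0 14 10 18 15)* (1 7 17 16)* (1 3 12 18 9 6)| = |(0 14 10 9 6 1 7 17 16 3 12 18 15)| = 13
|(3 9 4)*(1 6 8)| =|(1 6 8)(3 9 4)| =3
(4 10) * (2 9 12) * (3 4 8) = (2 9 12)(3 4 10 8) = [0, 1, 9, 4, 10, 5, 6, 7, 3, 12, 8, 11, 2]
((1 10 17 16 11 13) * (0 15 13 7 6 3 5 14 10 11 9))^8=(0 5 13 10 11 16 6)(1 17 7 9 3 15 14)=((0 15 13 1 11 7 6 3 5 14 10 17 16 9))^8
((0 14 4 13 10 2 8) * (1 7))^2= (0 4 10 8 14 13 2)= ((0 14 4 13 10 2 8)(1 7))^2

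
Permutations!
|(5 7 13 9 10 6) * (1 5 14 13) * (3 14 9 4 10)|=|(1 5 7)(3 14 13 4 10 6 9)|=21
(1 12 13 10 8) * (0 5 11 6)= (0 5 11 6)(1 12 13 10 8)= [5, 12, 2, 3, 4, 11, 0, 7, 1, 9, 8, 6, 13, 10]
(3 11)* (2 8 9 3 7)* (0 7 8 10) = (0 7 2 10)(3 11 8 9) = [7, 1, 10, 11, 4, 5, 6, 2, 9, 3, 0, 8]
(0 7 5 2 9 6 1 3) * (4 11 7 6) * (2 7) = [6, 3, 9, 0, 11, 7, 1, 5, 8, 4, 10, 2] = (0 6 1 3)(2 9 4 11)(5 7)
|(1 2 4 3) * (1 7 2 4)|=5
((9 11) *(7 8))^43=((7 8)(9 11))^43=(7 8)(9 11)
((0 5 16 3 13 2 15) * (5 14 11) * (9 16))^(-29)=((0 14 11 5 9 16 3 13 2 15))^(-29)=(0 14 11 5 9 16 3 13 2 15)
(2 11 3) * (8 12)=(2 11 3)(8 12)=[0, 1, 11, 2, 4, 5, 6, 7, 12, 9, 10, 3, 8]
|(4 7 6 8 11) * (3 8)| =6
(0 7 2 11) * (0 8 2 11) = (0 7 11 8 2) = [7, 1, 0, 3, 4, 5, 6, 11, 2, 9, 10, 8]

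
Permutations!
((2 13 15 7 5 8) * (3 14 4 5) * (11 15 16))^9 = (2 5 14 7 11 13 8 4 3 15 16) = ((2 13 16 11 15 7 3 14 4 5 8))^9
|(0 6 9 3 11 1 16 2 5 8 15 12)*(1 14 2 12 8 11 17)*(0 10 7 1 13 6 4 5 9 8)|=|(0 4 5 11 14 2 9 3 17 13 6 8 15)(1 16 12 10 7)|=65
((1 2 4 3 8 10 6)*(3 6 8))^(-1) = (1 6 4 2)(8 10)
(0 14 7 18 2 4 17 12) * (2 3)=[14, 1, 4, 2, 17, 5, 6, 18, 8, 9, 10, 11, 0, 13, 7, 15, 16, 12, 3]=(0 14 7 18 3 2 4 17 12)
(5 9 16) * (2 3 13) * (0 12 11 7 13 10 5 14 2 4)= (0 12 11 7 13 4)(2 3 10 5 9 16 14)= [12, 1, 3, 10, 0, 9, 6, 13, 8, 16, 5, 7, 11, 4, 2, 15, 14]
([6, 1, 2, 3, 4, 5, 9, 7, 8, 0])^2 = [9, 1, 2, 3, 4, 5, 0, 7, 8, 6]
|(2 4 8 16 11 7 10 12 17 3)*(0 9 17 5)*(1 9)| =|(0 1 9 17 3 2 4 8 16 11 7 10 12 5)| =14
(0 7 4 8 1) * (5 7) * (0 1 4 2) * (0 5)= [0, 1, 5, 3, 8, 7, 6, 2, 4]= (2 5 7)(4 8)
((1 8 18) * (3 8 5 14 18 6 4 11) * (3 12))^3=((1 5 14 18)(3 8 6 4 11 12))^3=(1 18 14 5)(3 4)(6 12)(8 11)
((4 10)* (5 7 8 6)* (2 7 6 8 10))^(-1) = ((2 7 10 4)(5 6))^(-1) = (2 4 10 7)(5 6)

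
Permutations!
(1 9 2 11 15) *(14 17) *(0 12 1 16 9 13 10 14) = [12, 13, 11, 3, 4, 5, 6, 7, 8, 2, 14, 15, 1, 10, 17, 16, 9, 0] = (0 12 1 13 10 14 17)(2 11 15 16 9)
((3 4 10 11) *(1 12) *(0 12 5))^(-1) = (0 5 1 12)(3 11 10 4)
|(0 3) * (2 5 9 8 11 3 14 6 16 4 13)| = |(0 14 6 16 4 13 2 5 9 8 11 3)| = 12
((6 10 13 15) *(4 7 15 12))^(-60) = ((4 7 15 6 10 13 12))^(-60) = (4 6 12 15 13 7 10)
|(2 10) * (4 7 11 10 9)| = 6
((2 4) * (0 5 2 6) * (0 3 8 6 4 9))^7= ((0 5 2 9)(3 8 6))^7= (0 9 2 5)(3 8 6)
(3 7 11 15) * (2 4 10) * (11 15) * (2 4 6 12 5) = (2 6 12 5)(3 7 15)(4 10) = [0, 1, 6, 7, 10, 2, 12, 15, 8, 9, 4, 11, 5, 13, 14, 3]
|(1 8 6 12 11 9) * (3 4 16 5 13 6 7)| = 12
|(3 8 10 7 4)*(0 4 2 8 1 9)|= 20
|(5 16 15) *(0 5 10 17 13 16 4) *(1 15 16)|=|(0 5 4)(1 15 10 17 13)|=15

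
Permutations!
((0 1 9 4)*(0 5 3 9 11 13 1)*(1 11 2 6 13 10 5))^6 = ((1 2 6 13 11 10 5 3 9 4))^6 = (1 5 6 9 11)(2 3 13 4 10)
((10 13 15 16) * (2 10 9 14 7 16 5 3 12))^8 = (16)(2 10 13 15 5 3 12)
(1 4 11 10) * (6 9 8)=[0, 4, 2, 3, 11, 5, 9, 7, 6, 8, 1, 10]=(1 4 11 10)(6 9 8)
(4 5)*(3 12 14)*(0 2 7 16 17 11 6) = (0 2 7 16 17 11 6)(3 12 14)(4 5) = [2, 1, 7, 12, 5, 4, 0, 16, 8, 9, 10, 6, 14, 13, 3, 15, 17, 11]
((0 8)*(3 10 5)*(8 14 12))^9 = ((0 14 12 8)(3 10 5))^9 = (0 14 12 8)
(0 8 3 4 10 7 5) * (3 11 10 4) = [8, 1, 2, 3, 4, 0, 6, 5, 11, 9, 7, 10] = (0 8 11 10 7 5)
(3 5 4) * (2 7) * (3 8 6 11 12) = (2 7)(3 5 4 8 6 11 12) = [0, 1, 7, 5, 8, 4, 11, 2, 6, 9, 10, 12, 3]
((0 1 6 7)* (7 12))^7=(0 6 7 1 12)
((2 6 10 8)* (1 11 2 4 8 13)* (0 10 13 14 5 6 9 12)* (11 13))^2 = ((0 10 14 5 6 11 2 9 12)(1 13)(4 8))^2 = (0 14 6 2 12 10 5 11 9)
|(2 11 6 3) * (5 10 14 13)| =4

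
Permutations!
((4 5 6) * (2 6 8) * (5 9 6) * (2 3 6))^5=(2 4 3 5 9 6 8)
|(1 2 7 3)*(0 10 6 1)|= |(0 10 6 1 2 7 3)|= 7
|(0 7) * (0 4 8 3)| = 5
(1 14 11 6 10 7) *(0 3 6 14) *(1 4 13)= (0 3 6 10 7 4 13 1)(11 14)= [3, 0, 2, 6, 13, 5, 10, 4, 8, 9, 7, 14, 12, 1, 11]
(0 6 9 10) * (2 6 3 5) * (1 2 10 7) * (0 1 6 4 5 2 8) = (0 3 2 4 5 10 1 8)(6 9 7) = [3, 8, 4, 2, 5, 10, 9, 6, 0, 7, 1]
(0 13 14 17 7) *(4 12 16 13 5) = [5, 1, 2, 3, 12, 4, 6, 0, 8, 9, 10, 11, 16, 14, 17, 15, 13, 7] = (0 5 4 12 16 13 14 17 7)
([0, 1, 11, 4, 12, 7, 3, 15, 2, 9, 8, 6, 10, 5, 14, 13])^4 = [0, 1, 4, 8, 2, 5, 10, 7, 3, 9, 6, 12, 11, 13, 14, 15]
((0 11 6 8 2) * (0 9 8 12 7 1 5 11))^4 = (1 12 11)(2 9 8)(5 7 6)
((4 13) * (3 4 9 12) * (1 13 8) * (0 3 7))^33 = ((0 3 4 8 1 13 9 12 7))^33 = (0 9 8)(1 3 12)(4 7 13)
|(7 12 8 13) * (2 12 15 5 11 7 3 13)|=|(2 12 8)(3 13)(5 11 7 15)|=12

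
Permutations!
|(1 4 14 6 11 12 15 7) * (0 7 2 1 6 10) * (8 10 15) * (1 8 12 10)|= 30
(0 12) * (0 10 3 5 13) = [12, 1, 2, 5, 4, 13, 6, 7, 8, 9, 3, 11, 10, 0] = (0 12 10 3 5 13)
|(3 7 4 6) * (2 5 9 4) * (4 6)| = 6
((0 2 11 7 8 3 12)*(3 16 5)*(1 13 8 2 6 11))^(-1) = (0 12 3 5 16 8 13 1 2 7 11 6)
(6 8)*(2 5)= (2 5)(6 8)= [0, 1, 5, 3, 4, 2, 8, 7, 6]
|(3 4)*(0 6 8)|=|(0 6 8)(3 4)|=6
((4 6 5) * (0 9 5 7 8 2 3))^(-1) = (0 3 2 8 7 6 4 5 9)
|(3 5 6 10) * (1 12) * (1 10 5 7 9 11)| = 14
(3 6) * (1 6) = (1 6 3) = [0, 6, 2, 1, 4, 5, 3]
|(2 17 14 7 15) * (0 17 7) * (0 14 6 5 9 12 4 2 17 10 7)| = 11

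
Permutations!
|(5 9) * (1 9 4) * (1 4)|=|(1 9 5)|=3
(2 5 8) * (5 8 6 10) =(2 8)(5 6 10) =[0, 1, 8, 3, 4, 6, 10, 7, 2, 9, 5]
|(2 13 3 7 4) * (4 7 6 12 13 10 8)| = 4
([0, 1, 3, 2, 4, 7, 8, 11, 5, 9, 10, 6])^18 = [0, 1, 2, 3, 4, 6, 7, 8, 11, 9, 10, 5]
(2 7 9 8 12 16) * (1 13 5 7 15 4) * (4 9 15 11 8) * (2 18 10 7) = (1 13 5 2 11 8 12 16 18 10 7 15 9 4) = [0, 13, 11, 3, 1, 2, 6, 15, 12, 4, 7, 8, 16, 5, 14, 9, 18, 17, 10]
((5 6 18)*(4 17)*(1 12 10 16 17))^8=((1 12 10 16 17 4)(5 6 18))^8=(1 10 17)(4 12 16)(5 18 6)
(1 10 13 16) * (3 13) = [0, 10, 2, 13, 4, 5, 6, 7, 8, 9, 3, 11, 12, 16, 14, 15, 1] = (1 10 3 13 16)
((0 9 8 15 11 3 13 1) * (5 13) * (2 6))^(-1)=((0 9 8 15 11 3 5 13 1)(2 6))^(-1)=(0 1 13 5 3 11 15 8 9)(2 6)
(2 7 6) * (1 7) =(1 7 6 2) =[0, 7, 1, 3, 4, 5, 2, 6]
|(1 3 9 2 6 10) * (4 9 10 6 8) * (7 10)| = 4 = |(1 3 7 10)(2 8 4 9)|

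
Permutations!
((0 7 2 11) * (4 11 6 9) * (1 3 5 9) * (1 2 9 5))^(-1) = (0 11 4 9 7)(1 3)(2 6)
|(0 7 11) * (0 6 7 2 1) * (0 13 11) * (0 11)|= 12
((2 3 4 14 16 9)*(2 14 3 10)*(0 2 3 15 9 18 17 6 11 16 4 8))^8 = ((0 2 10 3 8)(4 15 9 14)(6 11 16 18 17))^8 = (0 3 2 8 10)(6 18 11 17 16)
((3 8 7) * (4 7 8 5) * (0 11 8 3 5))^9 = (0 11 8 3) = ((0 11 8 3)(4 7 5))^9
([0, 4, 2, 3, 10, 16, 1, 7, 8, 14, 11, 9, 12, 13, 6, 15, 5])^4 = [0, 9, 2, 3, 14, 5, 11, 7, 8, 4, 6, 1, 12, 13, 10, 15, 16]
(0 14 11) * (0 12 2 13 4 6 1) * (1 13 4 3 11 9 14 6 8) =(0 6 13 3 11 12 2 4 8 1)(9 14) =[6, 0, 4, 11, 8, 5, 13, 7, 1, 14, 10, 12, 2, 3, 9]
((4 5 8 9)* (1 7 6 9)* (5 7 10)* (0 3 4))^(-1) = (0 9 6 7 4 3)(1 8 5 10)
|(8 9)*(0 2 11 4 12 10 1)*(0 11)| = 10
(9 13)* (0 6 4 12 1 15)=[6, 15, 2, 3, 12, 5, 4, 7, 8, 13, 10, 11, 1, 9, 14, 0]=(0 6 4 12 1 15)(9 13)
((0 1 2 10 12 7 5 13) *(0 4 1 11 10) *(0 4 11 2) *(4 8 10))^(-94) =((0 2 8 10 12 7 5 13 11 4 1))^(-94) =(0 7 1 12 4 10 11 8 13 2 5)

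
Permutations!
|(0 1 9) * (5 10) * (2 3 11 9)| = |(0 1 2 3 11 9)(5 10)| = 6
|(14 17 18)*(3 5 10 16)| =12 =|(3 5 10 16)(14 17 18)|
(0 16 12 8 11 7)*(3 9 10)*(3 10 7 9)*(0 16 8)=(0 8 11 9 7 16 12)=[8, 1, 2, 3, 4, 5, 6, 16, 11, 7, 10, 9, 0, 13, 14, 15, 12]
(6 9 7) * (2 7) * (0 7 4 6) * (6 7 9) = (0 9 2 4 7) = [9, 1, 4, 3, 7, 5, 6, 0, 8, 2]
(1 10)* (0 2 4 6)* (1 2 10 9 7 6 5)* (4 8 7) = (0 10 2 8 7 6)(1 9 4 5) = [10, 9, 8, 3, 5, 1, 0, 6, 7, 4, 2]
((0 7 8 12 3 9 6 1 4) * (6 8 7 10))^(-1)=((0 10 6 1 4)(3 9 8 12))^(-1)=(0 4 1 6 10)(3 12 8 9)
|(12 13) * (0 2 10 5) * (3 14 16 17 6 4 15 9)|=8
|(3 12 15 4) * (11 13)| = 4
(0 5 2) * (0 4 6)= [5, 1, 4, 3, 6, 2, 0]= (0 5 2 4 6)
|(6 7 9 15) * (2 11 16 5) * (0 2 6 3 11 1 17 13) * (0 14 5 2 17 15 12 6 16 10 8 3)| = 36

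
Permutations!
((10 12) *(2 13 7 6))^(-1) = (2 6 7 13)(10 12)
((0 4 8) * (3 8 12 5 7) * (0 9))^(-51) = (0 3 12 9 7 4 8 5)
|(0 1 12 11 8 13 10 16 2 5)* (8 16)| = |(0 1 12 11 16 2 5)(8 13 10)| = 21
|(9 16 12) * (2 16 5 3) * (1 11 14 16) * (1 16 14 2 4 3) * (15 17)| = |(1 11 2 16 12 9 5)(3 4)(15 17)| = 14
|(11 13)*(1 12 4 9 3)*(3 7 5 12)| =10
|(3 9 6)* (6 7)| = 4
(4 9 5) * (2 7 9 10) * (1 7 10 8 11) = (1 7 9 5 4 8 11)(2 10) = [0, 7, 10, 3, 8, 4, 6, 9, 11, 5, 2, 1]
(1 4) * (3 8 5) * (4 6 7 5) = (1 6 7 5 3 8 4) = [0, 6, 2, 8, 1, 3, 7, 5, 4]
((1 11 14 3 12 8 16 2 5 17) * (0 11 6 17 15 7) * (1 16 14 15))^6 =((0 11 15 7)(1 6 17 16 2 5)(3 12 8 14))^6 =(17)(0 15)(3 8)(7 11)(12 14)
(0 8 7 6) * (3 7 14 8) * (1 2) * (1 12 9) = (0 3 7 6)(1 2 12 9)(8 14) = [3, 2, 12, 7, 4, 5, 0, 6, 14, 1, 10, 11, 9, 13, 8]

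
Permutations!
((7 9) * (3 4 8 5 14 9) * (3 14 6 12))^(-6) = (14)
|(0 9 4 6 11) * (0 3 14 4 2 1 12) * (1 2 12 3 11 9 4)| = 15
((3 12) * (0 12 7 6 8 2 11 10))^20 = ((0 12 3 7 6 8 2 11 10))^20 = (0 3 6 2 10 12 7 8 11)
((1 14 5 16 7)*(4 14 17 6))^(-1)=(1 7 16 5 14 4 6 17)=((1 17 6 4 14 5 16 7))^(-1)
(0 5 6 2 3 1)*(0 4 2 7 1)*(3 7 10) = (0 5 6 10 3)(1 4 2 7) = [5, 4, 7, 0, 2, 6, 10, 1, 8, 9, 3]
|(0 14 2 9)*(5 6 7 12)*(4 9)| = |(0 14 2 4 9)(5 6 7 12)| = 20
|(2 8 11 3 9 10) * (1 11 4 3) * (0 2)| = |(0 2 8 4 3 9 10)(1 11)| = 14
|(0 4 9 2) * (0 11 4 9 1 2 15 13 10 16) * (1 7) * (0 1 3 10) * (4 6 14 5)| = |(0 9 15 13)(1 2 11 6 14 5 4 7 3 10 16)| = 44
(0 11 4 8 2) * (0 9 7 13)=(0 11 4 8 2 9 7 13)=[11, 1, 9, 3, 8, 5, 6, 13, 2, 7, 10, 4, 12, 0]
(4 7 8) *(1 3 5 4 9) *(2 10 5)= [0, 3, 10, 2, 7, 4, 6, 8, 9, 1, 5]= (1 3 2 10 5 4 7 8 9)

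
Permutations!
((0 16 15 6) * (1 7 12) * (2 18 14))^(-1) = (0 6 15 16)(1 12 7)(2 14 18)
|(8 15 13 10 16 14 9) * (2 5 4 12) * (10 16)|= 12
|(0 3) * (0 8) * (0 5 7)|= 5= |(0 3 8 5 7)|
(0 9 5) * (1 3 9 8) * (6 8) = [6, 3, 2, 9, 4, 0, 8, 7, 1, 5] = (0 6 8 1 3 9 5)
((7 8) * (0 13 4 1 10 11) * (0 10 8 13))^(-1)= ((1 8 7 13 4)(10 11))^(-1)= (1 4 13 7 8)(10 11)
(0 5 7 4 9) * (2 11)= (0 5 7 4 9)(2 11)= [5, 1, 11, 3, 9, 7, 6, 4, 8, 0, 10, 2]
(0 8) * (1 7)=(0 8)(1 7)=[8, 7, 2, 3, 4, 5, 6, 1, 0]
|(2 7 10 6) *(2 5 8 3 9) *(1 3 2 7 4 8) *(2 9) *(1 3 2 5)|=8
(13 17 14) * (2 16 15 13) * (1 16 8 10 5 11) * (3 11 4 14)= [0, 16, 8, 11, 14, 4, 6, 7, 10, 9, 5, 1, 12, 17, 2, 13, 15, 3]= (1 16 15 13 17 3 11)(2 8 10 5 4 14)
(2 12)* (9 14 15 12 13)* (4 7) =[0, 1, 13, 3, 7, 5, 6, 4, 8, 14, 10, 11, 2, 9, 15, 12] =(2 13 9 14 15 12)(4 7)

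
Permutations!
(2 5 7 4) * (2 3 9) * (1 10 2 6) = (1 10 2 5 7 4 3 9 6) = [0, 10, 5, 9, 3, 7, 1, 4, 8, 6, 2]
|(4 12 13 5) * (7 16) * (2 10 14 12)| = 14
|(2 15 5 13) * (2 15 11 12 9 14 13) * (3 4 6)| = |(2 11 12 9 14 13 15 5)(3 4 6)| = 24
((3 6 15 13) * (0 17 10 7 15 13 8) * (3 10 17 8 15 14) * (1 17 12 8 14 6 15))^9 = (0 14 3 15 1 17 12 8)(6 13 10 7)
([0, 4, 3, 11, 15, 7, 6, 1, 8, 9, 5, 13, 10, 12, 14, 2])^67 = (1 4 15 2 3 11 13 12 10 5 7)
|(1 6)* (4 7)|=|(1 6)(4 7)|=2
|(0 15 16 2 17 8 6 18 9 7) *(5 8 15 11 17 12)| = |(0 11 17 15 16 2 12 5 8 6 18 9 7)| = 13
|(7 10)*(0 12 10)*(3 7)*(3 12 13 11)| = |(0 13 11 3 7)(10 12)| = 10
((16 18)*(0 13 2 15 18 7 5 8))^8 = ((0 13 2 15 18 16 7 5 8))^8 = (0 8 5 7 16 18 15 2 13)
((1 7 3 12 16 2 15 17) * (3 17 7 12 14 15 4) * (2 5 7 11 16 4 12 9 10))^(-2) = ((1 9 10 2 12 4 3 14 15 11 16 5 7 17))^(-2) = (1 7 16 15 3 12 10)(2 9 17 5 11 14 4)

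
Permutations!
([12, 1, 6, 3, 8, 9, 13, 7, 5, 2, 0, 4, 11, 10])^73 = [2, 1, 4, 3, 10, 12, 8, 7, 0, 11, 9, 13, 6, 5]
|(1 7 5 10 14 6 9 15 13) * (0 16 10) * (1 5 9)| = 11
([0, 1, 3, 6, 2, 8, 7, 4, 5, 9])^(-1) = [0, 1, 4, 2, 7, 8, 3, 6, 5, 9]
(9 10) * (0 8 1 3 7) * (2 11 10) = (0 8 1 3 7)(2 11 10 9) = [8, 3, 11, 7, 4, 5, 6, 0, 1, 2, 9, 10]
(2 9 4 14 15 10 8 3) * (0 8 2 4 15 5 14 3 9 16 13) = [8, 1, 16, 4, 3, 14, 6, 7, 9, 15, 2, 11, 12, 0, 5, 10, 13] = (0 8 9 15 10 2 16 13)(3 4)(5 14)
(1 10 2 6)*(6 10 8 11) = (1 8 11 6)(2 10) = [0, 8, 10, 3, 4, 5, 1, 7, 11, 9, 2, 6]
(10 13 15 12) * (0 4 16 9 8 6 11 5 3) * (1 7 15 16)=(0 4 1 7 15 12 10 13 16 9 8 6 11 5 3)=[4, 7, 2, 0, 1, 3, 11, 15, 6, 8, 13, 5, 10, 16, 14, 12, 9]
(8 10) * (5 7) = (5 7)(8 10) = [0, 1, 2, 3, 4, 7, 6, 5, 10, 9, 8]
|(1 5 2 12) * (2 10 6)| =|(1 5 10 6 2 12)| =6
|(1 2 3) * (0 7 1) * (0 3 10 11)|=|(0 7 1 2 10 11)|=6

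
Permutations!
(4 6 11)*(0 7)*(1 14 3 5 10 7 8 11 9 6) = (0 8 11 4 1 14 3 5 10 7)(6 9) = [8, 14, 2, 5, 1, 10, 9, 0, 11, 6, 7, 4, 12, 13, 3]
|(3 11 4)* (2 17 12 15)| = |(2 17 12 15)(3 11 4)| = 12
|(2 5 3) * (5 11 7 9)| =|(2 11 7 9 5 3)| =6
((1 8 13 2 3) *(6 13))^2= ((1 8 6 13 2 3))^2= (1 6 2)(3 8 13)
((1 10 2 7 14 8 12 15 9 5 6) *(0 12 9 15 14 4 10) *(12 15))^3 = (0 14 5)(1 12 9)(2 10 4 7)(6 15 8)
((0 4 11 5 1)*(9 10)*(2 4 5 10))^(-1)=(0 1 5)(2 9 10 11 4)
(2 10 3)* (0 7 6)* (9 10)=(0 7 6)(2 9 10 3)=[7, 1, 9, 2, 4, 5, 0, 6, 8, 10, 3]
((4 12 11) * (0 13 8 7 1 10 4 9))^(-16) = (0 1 11 8 4)(7 12 13 10 9)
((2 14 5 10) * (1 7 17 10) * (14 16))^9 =(1 7 17 10 2 16 14 5) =((1 7 17 10 2 16 14 5))^9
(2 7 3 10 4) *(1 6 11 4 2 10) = (1 6 11 4 10 2 7 3) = [0, 6, 7, 1, 10, 5, 11, 3, 8, 9, 2, 4]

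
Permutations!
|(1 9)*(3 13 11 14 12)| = |(1 9)(3 13 11 14 12)| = 10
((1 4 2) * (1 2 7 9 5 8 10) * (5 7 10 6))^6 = ((1 4 10)(5 8 6)(7 9))^6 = (10)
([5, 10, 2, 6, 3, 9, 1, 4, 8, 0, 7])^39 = (1 4)(3 10)(6 7)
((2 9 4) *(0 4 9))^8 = ((9)(0 4 2))^8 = (9)(0 2 4)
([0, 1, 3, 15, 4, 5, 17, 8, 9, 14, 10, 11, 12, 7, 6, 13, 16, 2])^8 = [0, 1, 6, 17, 4, 5, 9, 15, 13, 7, 10, 11, 12, 3, 8, 2, 16, 14]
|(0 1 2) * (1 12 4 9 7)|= 7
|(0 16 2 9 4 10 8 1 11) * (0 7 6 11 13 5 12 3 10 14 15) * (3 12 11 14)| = |(0 16 2 9 4 3 10 8 1 13 5 11 7 6 14 15)| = 16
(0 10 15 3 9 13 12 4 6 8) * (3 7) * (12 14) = (0 10 15 7 3 9 13 14 12 4 6 8) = [10, 1, 2, 9, 6, 5, 8, 3, 0, 13, 15, 11, 4, 14, 12, 7]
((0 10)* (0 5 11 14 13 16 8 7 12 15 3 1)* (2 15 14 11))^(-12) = ((0 10 5 2 15 3 1)(7 12 14 13 16 8))^(-12) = (16)(0 5 15 1 10 2 3)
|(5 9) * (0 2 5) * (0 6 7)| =|(0 2 5 9 6 7)| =6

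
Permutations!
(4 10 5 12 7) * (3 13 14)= (3 13 14)(4 10 5 12 7)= [0, 1, 2, 13, 10, 12, 6, 4, 8, 9, 5, 11, 7, 14, 3]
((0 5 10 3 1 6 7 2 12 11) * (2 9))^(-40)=((0 5 10 3 1 6 7 9 2 12 11))^(-40)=(0 1 2 5 6 12 10 7 11 3 9)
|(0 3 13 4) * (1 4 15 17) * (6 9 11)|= |(0 3 13 15 17 1 4)(6 9 11)|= 21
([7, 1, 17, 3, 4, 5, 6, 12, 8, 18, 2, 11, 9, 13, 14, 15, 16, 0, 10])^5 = (0 10 12 17 18 7 2 9)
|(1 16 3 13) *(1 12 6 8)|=7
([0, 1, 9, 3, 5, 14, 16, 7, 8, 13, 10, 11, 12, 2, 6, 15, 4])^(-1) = [0, 1, 13, 3, 16, 4, 14, 7, 8, 2, 10, 11, 12, 9, 5, 15, 6]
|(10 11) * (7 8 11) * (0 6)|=4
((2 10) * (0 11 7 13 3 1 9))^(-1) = (0 9 1 3 13 7 11)(2 10)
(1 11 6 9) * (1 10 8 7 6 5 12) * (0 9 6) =[9, 11, 2, 3, 4, 12, 6, 0, 7, 10, 8, 5, 1] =(0 9 10 8 7)(1 11 5 12)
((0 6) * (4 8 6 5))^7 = (0 4 6 5 8)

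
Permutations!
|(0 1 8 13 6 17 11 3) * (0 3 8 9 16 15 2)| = |(0 1 9 16 15 2)(6 17 11 8 13)| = 30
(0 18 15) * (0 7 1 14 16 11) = [18, 14, 2, 3, 4, 5, 6, 1, 8, 9, 10, 0, 12, 13, 16, 7, 11, 17, 15] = (0 18 15 7 1 14 16 11)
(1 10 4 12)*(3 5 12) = (1 10 4 3 5 12) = [0, 10, 2, 5, 3, 12, 6, 7, 8, 9, 4, 11, 1]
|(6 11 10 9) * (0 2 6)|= |(0 2 6 11 10 9)|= 6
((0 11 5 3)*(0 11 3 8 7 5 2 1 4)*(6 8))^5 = (0 4 1 2 11 3)(5 6 8 7)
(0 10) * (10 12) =[12, 1, 2, 3, 4, 5, 6, 7, 8, 9, 0, 11, 10] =(0 12 10)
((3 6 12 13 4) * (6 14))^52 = ((3 14 6 12 13 4))^52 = (3 13 6)(4 12 14)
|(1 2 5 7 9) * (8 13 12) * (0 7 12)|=|(0 7 9 1 2 5 12 8 13)|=9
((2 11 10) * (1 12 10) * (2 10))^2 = (1 2)(11 12)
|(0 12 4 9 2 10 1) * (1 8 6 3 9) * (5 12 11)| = |(0 11 5 12 4 1)(2 10 8 6 3 9)| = 6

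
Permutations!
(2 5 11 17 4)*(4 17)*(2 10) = (17)(2 5 11 4 10) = [0, 1, 5, 3, 10, 11, 6, 7, 8, 9, 2, 4, 12, 13, 14, 15, 16, 17]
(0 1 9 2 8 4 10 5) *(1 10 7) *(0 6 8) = (0 10 5 6 8 4 7 1 9 2) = [10, 9, 0, 3, 7, 6, 8, 1, 4, 2, 5]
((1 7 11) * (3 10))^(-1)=(1 11 7)(3 10)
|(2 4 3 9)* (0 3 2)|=6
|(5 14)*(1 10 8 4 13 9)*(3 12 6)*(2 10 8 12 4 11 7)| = |(1 8 11 7 2 10 12 6 3 4 13 9)(5 14)| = 12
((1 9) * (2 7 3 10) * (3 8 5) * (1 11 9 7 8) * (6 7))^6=(11)(2 8 5 3 10)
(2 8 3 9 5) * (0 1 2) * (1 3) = (0 3 9 5)(1 2 8) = [3, 2, 8, 9, 4, 0, 6, 7, 1, 5]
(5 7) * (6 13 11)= (5 7)(6 13 11)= [0, 1, 2, 3, 4, 7, 13, 5, 8, 9, 10, 6, 12, 11]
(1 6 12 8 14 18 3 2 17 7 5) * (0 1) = (0 1 6 12 8 14 18 3 2 17 7 5) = [1, 6, 17, 2, 4, 0, 12, 5, 14, 9, 10, 11, 8, 13, 18, 15, 16, 7, 3]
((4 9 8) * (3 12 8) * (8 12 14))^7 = (3 8 9 14 4)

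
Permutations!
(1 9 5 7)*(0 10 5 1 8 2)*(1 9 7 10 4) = (0 4 1 7 8 2)(5 10) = [4, 7, 0, 3, 1, 10, 6, 8, 2, 9, 5]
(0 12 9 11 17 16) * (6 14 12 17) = (0 17 16)(6 14 12 9 11) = [17, 1, 2, 3, 4, 5, 14, 7, 8, 11, 10, 6, 9, 13, 12, 15, 0, 16]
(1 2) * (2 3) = (1 3 2) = [0, 3, 1, 2]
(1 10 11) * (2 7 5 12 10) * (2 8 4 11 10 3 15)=(1 8 4 11)(2 7 5 12 3 15)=[0, 8, 7, 15, 11, 12, 6, 5, 4, 9, 10, 1, 3, 13, 14, 2]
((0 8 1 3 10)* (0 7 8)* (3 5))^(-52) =((1 5 3 10 7 8))^(-52) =(1 3 7)(5 10 8)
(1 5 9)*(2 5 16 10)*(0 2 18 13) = (0 2 5 9 1 16 10 18 13) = [2, 16, 5, 3, 4, 9, 6, 7, 8, 1, 18, 11, 12, 0, 14, 15, 10, 17, 13]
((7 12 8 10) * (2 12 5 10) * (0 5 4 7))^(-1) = ((0 5 10)(2 12 8)(4 7))^(-1) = (0 10 5)(2 8 12)(4 7)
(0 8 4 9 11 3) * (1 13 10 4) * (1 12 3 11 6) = (0 8 12 3)(1 13 10 4 9 6) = [8, 13, 2, 0, 9, 5, 1, 7, 12, 6, 4, 11, 3, 10]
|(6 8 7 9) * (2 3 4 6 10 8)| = |(2 3 4 6)(7 9 10 8)| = 4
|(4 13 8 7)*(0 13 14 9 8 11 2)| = |(0 13 11 2)(4 14 9 8 7)| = 20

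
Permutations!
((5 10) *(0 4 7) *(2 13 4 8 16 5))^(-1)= ((0 8 16 5 10 2 13 4 7))^(-1)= (0 7 4 13 2 10 5 16 8)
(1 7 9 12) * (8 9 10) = (1 7 10 8 9 12) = [0, 7, 2, 3, 4, 5, 6, 10, 9, 12, 8, 11, 1]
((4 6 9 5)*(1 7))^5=(1 7)(4 6 9 5)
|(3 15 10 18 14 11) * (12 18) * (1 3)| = |(1 3 15 10 12 18 14 11)| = 8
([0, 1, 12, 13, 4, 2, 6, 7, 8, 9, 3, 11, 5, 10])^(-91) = (2 5 12)(3 10 13)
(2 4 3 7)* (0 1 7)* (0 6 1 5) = (0 5)(1 7 2 4 3 6) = [5, 7, 4, 6, 3, 0, 1, 2]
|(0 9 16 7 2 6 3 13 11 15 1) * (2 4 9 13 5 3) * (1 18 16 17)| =22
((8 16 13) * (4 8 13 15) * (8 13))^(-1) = (4 15 16 8 13)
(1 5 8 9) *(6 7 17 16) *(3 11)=(1 5 8 9)(3 11)(6 7 17 16)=[0, 5, 2, 11, 4, 8, 7, 17, 9, 1, 10, 3, 12, 13, 14, 15, 6, 16]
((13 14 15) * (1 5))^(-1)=(1 5)(13 15 14)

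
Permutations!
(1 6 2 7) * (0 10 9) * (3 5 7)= (0 10 9)(1 6 2 3 5 7)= [10, 6, 3, 5, 4, 7, 2, 1, 8, 0, 9]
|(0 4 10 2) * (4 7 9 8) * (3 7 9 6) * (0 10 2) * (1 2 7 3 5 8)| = 5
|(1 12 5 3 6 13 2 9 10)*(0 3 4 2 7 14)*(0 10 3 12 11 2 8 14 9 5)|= 40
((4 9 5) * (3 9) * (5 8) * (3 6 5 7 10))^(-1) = (3 10 7 8 9)(4 5 6)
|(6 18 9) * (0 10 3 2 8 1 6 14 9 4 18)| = |(0 10 3 2 8 1 6)(4 18)(9 14)| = 14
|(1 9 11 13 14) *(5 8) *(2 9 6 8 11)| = |(1 6 8 5 11 13 14)(2 9)| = 14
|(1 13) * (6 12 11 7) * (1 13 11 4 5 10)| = 8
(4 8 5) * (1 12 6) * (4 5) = (1 12 6)(4 8) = [0, 12, 2, 3, 8, 5, 1, 7, 4, 9, 10, 11, 6]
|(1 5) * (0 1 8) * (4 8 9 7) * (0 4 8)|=|(0 1 5 9 7 8 4)|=7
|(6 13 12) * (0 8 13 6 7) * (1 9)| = |(0 8 13 12 7)(1 9)| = 10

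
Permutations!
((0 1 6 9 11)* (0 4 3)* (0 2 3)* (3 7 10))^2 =(0 6 11)(1 9 4)(2 10)(3 7)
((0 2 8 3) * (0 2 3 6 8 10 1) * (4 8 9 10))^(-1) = (0 1 10 9 6 8 4 2 3)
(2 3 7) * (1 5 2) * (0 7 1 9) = (0 7 9)(1 5 2 3) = [7, 5, 3, 1, 4, 2, 6, 9, 8, 0]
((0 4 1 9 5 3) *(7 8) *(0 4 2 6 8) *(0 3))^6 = ((0 2 6 8 7 3 4 1 9 5))^6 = (0 4 6 9 7)(1 8 5 3 2)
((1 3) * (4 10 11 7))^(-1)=((1 3)(4 10 11 7))^(-1)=(1 3)(4 7 11 10)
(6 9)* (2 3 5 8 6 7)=(2 3 5 8 6 9 7)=[0, 1, 3, 5, 4, 8, 9, 2, 6, 7]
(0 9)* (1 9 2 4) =[2, 9, 4, 3, 1, 5, 6, 7, 8, 0] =(0 2 4 1 9)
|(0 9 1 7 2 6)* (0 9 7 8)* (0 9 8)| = 7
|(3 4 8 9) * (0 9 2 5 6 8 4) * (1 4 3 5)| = 9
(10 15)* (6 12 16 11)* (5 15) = (5 15 10)(6 12 16 11) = [0, 1, 2, 3, 4, 15, 12, 7, 8, 9, 5, 6, 16, 13, 14, 10, 11]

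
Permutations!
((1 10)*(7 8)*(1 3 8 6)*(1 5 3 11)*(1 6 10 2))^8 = ((1 2)(3 8 7 10 11 6 5))^8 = (3 8 7 10 11 6 5)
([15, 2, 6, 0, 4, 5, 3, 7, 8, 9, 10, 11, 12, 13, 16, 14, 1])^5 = (0 2 14 3 1 15 6 16)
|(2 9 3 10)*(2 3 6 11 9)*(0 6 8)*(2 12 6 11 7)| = |(0 11 9 8)(2 12 6 7)(3 10)| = 4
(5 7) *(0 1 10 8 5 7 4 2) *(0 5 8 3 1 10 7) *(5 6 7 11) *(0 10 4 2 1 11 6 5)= (0 4 1 6 7 10 3 11)(2 5)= [4, 6, 5, 11, 1, 2, 7, 10, 8, 9, 3, 0]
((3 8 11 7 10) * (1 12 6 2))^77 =((1 12 6 2)(3 8 11 7 10))^77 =(1 12 6 2)(3 11 10 8 7)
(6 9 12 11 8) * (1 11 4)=(1 11 8 6 9 12 4)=[0, 11, 2, 3, 1, 5, 9, 7, 6, 12, 10, 8, 4]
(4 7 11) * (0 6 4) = (0 6 4 7 11) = [6, 1, 2, 3, 7, 5, 4, 11, 8, 9, 10, 0]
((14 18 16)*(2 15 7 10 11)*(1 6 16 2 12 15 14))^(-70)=(1 16 6)(2 18 14)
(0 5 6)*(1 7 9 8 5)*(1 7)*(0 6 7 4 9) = (0 4 9 8 5 7) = [4, 1, 2, 3, 9, 7, 6, 0, 5, 8]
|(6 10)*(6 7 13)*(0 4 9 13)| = 7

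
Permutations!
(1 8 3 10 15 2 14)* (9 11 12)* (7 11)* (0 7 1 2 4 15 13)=[7, 8, 14, 10, 15, 5, 6, 11, 3, 1, 13, 12, 9, 0, 2, 4]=(0 7 11 12 9 1 8 3 10 13)(2 14)(4 15)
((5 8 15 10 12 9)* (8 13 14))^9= ((5 13 14 8 15 10 12 9))^9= (5 13 14 8 15 10 12 9)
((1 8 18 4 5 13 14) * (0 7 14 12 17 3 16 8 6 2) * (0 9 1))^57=(1 6 2 9)(3 18 13)(4 12 16)(5 17 8)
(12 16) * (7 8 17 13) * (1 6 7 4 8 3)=(1 6 7 3)(4 8 17 13)(12 16)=[0, 6, 2, 1, 8, 5, 7, 3, 17, 9, 10, 11, 16, 4, 14, 15, 12, 13]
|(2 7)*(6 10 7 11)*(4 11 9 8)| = |(2 9 8 4 11 6 10 7)| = 8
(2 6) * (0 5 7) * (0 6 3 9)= [5, 1, 3, 9, 4, 7, 2, 6, 8, 0]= (0 5 7 6 2 3 9)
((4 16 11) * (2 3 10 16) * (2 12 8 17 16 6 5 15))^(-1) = ((2 3 10 6 5 15)(4 12 8 17 16 11))^(-1) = (2 15 5 6 10 3)(4 11 16 17 8 12)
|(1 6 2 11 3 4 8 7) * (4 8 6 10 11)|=6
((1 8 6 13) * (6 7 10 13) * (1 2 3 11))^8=(13)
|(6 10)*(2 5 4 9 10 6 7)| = |(2 5 4 9 10 7)| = 6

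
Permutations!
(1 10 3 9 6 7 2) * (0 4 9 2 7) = (0 4 9 6)(1 10 3 2) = [4, 10, 1, 2, 9, 5, 0, 7, 8, 6, 3]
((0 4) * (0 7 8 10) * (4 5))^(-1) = (0 10 8 7 4 5)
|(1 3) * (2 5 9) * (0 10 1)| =12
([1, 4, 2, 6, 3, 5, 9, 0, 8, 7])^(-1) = [7, 0, 2, 4, 1, 5, 3, 9, 8, 6]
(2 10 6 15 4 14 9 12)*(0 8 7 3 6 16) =[8, 1, 10, 6, 14, 5, 15, 3, 7, 12, 16, 11, 2, 13, 9, 4, 0] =(0 8 7 3 6 15 4 14 9 12 2 10 16)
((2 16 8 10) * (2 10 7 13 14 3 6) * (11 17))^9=((2 16 8 7 13 14 3 6)(11 17))^9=(2 16 8 7 13 14 3 6)(11 17)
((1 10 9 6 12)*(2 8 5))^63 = ((1 10 9 6 12)(2 8 5))^63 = (1 6 10 12 9)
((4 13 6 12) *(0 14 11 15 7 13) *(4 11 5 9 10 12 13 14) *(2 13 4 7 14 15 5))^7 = ((0 7 15 14 2 13 6 4)(5 9 10 12 11))^7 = (0 4 6 13 2 14 15 7)(5 10 11 9 12)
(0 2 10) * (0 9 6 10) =(0 2)(6 10 9) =[2, 1, 0, 3, 4, 5, 10, 7, 8, 6, 9]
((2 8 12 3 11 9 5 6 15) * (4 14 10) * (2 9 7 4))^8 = (15)(2 10 14 4 7 11 3 12 8)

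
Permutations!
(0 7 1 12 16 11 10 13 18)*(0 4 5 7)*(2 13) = [0, 12, 13, 3, 5, 7, 6, 1, 8, 9, 2, 10, 16, 18, 14, 15, 11, 17, 4] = (1 12 16 11 10 2 13 18 4 5 7)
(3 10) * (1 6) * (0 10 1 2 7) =(0 10 3 1 6 2 7) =[10, 6, 7, 1, 4, 5, 2, 0, 8, 9, 3]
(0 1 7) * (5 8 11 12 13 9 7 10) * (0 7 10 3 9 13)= (13)(0 1 3 9 10 5 8 11 12)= [1, 3, 2, 9, 4, 8, 6, 7, 11, 10, 5, 12, 0, 13]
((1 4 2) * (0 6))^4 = (6)(1 4 2)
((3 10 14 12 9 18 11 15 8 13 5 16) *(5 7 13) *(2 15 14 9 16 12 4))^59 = (2 10 15 9 8 18 5 11 12 14 16 4 3)(7 13)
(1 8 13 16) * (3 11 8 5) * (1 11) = (1 5 3)(8 13 16 11) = [0, 5, 2, 1, 4, 3, 6, 7, 13, 9, 10, 8, 12, 16, 14, 15, 11]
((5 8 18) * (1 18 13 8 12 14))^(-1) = (1 14 12 5 18)(8 13)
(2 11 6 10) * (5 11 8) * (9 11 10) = (2 8 5 10)(6 9 11) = [0, 1, 8, 3, 4, 10, 9, 7, 5, 11, 2, 6]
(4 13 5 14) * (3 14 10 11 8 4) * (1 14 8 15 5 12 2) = (1 14 3 8 4 13 12 2)(5 10 11 15) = [0, 14, 1, 8, 13, 10, 6, 7, 4, 9, 11, 15, 2, 12, 3, 5]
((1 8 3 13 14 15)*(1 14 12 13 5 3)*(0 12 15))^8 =((0 12 13 15 14)(1 8)(3 5))^8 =(0 15 12 14 13)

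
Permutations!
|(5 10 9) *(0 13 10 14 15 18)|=|(0 13 10 9 5 14 15 18)|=8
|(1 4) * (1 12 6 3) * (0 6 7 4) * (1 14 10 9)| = 21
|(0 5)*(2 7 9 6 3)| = |(0 5)(2 7 9 6 3)| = 10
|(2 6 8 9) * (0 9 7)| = |(0 9 2 6 8 7)| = 6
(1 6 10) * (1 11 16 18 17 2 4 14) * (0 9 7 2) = (0 9 7 2 4 14 1 6 10 11 16 18 17) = [9, 6, 4, 3, 14, 5, 10, 2, 8, 7, 11, 16, 12, 13, 1, 15, 18, 0, 17]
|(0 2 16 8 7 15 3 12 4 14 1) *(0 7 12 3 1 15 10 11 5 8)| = |(0 2 16)(1 7 10 11 5 8 12 4 14 15)| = 30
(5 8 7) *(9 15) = (5 8 7)(9 15) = [0, 1, 2, 3, 4, 8, 6, 5, 7, 15, 10, 11, 12, 13, 14, 9]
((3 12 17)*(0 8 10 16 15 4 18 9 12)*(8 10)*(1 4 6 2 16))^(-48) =(0 12 4)(1 3 9)(10 17 18)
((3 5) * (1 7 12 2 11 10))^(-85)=(1 10 11 2 12 7)(3 5)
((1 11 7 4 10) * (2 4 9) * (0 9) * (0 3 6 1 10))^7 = (0 4 2 9)(1 7 6 11 3)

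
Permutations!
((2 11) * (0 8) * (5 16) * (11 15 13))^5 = (0 8)(2 15 13 11)(5 16)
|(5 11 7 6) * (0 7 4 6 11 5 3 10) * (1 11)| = |(0 7 1 11 4 6 3 10)| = 8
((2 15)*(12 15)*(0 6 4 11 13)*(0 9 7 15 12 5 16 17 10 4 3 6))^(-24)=((2 5 16 17 10 4 11 13 9 7 15)(3 6))^(-24)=(2 7 13 4 17 5 15 9 11 10 16)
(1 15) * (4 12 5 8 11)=[0, 15, 2, 3, 12, 8, 6, 7, 11, 9, 10, 4, 5, 13, 14, 1]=(1 15)(4 12 5 8 11)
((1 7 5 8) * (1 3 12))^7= ((1 7 5 8 3 12))^7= (1 7 5 8 3 12)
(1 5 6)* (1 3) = (1 5 6 3) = [0, 5, 2, 1, 4, 6, 3]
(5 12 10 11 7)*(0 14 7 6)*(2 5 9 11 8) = (0 14 7 9 11 6)(2 5 12 10 8) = [14, 1, 5, 3, 4, 12, 0, 9, 2, 11, 8, 6, 10, 13, 7]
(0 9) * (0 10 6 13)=(0 9 10 6 13)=[9, 1, 2, 3, 4, 5, 13, 7, 8, 10, 6, 11, 12, 0]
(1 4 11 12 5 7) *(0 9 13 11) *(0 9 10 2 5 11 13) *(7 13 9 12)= (0 10 2 5 13 9)(1 4 12 11 7)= [10, 4, 5, 3, 12, 13, 6, 1, 8, 0, 2, 7, 11, 9]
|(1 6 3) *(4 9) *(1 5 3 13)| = |(1 6 13)(3 5)(4 9)| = 6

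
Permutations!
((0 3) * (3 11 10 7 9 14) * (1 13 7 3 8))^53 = ((0 11 10 3)(1 13 7 9 14 8))^53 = (0 11 10 3)(1 8 14 9 7 13)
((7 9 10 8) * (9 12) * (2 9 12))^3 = (12)(2 8 9 7 10)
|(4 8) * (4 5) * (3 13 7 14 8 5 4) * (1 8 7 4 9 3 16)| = 8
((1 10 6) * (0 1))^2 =(0 10)(1 6)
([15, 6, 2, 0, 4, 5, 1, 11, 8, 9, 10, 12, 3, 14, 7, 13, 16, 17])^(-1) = [3, 6, 2, 12, 4, 5, 1, 14, 8, 9, 10, 7, 11, 15, 13, 0, 16, 17]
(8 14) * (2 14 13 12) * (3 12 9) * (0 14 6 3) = (0 14 8 13 9)(2 6 3 12) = [14, 1, 6, 12, 4, 5, 3, 7, 13, 0, 10, 11, 2, 9, 8]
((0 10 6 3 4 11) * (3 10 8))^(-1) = ((0 8 3 4 11)(6 10))^(-1) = (0 11 4 3 8)(6 10)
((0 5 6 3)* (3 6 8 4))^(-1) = ((0 5 8 4 3))^(-1) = (0 3 4 8 5)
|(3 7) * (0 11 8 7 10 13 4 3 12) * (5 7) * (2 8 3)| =11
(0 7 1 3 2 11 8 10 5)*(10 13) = (0 7 1 3 2 11 8 13 10 5) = [7, 3, 11, 2, 4, 0, 6, 1, 13, 9, 5, 8, 12, 10]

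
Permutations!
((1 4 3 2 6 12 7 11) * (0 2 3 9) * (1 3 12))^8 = (12)(0 6 4)(1 9 2)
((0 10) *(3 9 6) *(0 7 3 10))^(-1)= ((3 9 6 10 7))^(-1)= (3 7 10 6 9)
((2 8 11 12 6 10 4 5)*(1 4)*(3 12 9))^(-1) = ((1 4 5 2 8 11 9 3 12 6 10))^(-1) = (1 10 6 12 3 9 11 8 2 5 4)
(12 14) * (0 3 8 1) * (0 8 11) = (0 3 11)(1 8)(12 14) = [3, 8, 2, 11, 4, 5, 6, 7, 1, 9, 10, 0, 14, 13, 12]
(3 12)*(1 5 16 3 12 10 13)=(1 5 16 3 10 13)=[0, 5, 2, 10, 4, 16, 6, 7, 8, 9, 13, 11, 12, 1, 14, 15, 3]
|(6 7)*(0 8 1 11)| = 4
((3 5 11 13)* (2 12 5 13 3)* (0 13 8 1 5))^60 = ((0 13 2 12)(1 5 11 3 8))^60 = (13)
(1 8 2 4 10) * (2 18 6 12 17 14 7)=(1 8 18 6 12 17 14 7 2 4 10)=[0, 8, 4, 3, 10, 5, 12, 2, 18, 9, 1, 11, 17, 13, 7, 15, 16, 14, 6]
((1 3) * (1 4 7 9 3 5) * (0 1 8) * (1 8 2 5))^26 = ((0 8)(2 5)(3 4 7 9))^26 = (3 7)(4 9)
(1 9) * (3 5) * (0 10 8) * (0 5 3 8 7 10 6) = (0 6)(1 9)(5 8)(7 10) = [6, 9, 2, 3, 4, 8, 0, 10, 5, 1, 7]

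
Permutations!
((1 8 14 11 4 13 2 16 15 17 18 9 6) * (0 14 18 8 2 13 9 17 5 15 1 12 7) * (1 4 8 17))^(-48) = (0 18 4 7 8 16 12 11 2 6 14 1 9)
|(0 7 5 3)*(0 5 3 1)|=5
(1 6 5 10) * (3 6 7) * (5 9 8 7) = [0, 5, 2, 6, 4, 10, 9, 3, 7, 8, 1] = (1 5 10)(3 6 9 8 7)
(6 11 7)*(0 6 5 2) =(0 6 11 7 5 2) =[6, 1, 0, 3, 4, 2, 11, 5, 8, 9, 10, 7]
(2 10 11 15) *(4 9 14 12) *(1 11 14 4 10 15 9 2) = (1 11 9 4 2 15)(10 14 12) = [0, 11, 15, 3, 2, 5, 6, 7, 8, 4, 14, 9, 10, 13, 12, 1]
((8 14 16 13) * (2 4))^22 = (8 16)(13 14)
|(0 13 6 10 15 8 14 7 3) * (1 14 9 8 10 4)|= |(0 13 6 4 1 14 7 3)(8 9)(10 15)|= 8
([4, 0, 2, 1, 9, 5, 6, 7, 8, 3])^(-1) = [1, 3, 2, 9, 0, 5, 6, 7, 8, 4]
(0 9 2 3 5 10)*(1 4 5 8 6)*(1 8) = (0 9 2 3 1 4 5 10)(6 8) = [9, 4, 3, 1, 5, 10, 8, 7, 6, 2, 0]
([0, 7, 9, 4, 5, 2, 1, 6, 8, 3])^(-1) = (1 6 7)(2 5 4 3 9)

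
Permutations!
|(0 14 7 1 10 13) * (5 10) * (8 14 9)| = 9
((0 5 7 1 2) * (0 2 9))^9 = ((0 5 7 1 9))^9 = (0 9 1 7 5)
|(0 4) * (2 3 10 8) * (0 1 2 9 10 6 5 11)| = 24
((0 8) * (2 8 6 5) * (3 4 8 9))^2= ((0 6 5 2 9 3 4 8))^2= (0 5 9 4)(2 3 8 6)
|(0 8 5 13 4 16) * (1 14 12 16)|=9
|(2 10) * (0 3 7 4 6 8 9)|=14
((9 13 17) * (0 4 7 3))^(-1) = ((0 4 7 3)(9 13 17))^(-1) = (0 3 7 4)(9 17 13)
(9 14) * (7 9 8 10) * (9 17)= (7 17 9 14 8 10)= [0, 1, 2, 3, 4, 5, 6, 17, 10, 14, 7, 11, 12, 13, 8, 15, 16, 9]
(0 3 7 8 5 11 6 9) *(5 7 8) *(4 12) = [3, 1, 2, 8, 12, 11, 9, 5, 7, 0, 10, 6, 4] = (0 3 8 7 5 11 6 9)(4 12)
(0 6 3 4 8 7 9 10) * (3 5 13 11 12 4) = (0 6 5 13 11 12 4 8 7 9 10) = [6, 1, 2, 3, 8, 13, 5, 9, 7, 10, 0, 12, 4, 11]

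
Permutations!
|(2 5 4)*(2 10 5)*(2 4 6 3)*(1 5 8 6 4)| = |(1 5 4 10 8 6 3 2)| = 8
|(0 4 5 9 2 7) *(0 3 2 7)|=7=|(0 4 5 9 7 3 2)|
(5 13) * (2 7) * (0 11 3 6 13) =[11, 1, 7, 6, 4, 0, 13, 2, 8, 9, 10, 3, 12, 5] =(0 11 3 6 13 5)(2 7)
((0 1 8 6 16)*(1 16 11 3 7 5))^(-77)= (0 16)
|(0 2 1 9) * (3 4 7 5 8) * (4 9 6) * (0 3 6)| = |(0 2 1)(3 9)(4 7 5 8 6)| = 30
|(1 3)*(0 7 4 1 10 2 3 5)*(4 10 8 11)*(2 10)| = 9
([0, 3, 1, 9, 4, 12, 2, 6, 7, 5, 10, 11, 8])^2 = [0, 9, 3, 5, 4, 8, 1, 2, 6, 12, 10, 11, 7]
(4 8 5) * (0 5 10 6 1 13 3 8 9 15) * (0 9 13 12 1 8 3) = (0 5 4 13)(1 12)(6 8 10)(9 15) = [5, 12, 2, 3, 13, 4, 8, 7, 10, 15, 6, 11, 1, 0, 14, 9]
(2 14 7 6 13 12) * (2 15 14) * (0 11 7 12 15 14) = [11, 1, 2, 3, 4, 5, 13, 6, 8, 9, 10, 7, 14, 15, 12, 0] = (0 11 7 6 13 15)(12 14)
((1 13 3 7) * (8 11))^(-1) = (1 7 3 13)(8 11)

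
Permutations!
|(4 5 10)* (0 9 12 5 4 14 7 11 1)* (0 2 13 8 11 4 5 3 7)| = 45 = |(0 9 12 3 7 4 5 10 14)(1 2 13 8 11)|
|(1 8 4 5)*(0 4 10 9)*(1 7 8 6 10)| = |(0 4 5 7 8 1 6 10 9)| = 9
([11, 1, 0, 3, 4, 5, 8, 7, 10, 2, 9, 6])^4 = (0 10 11 9 6 2 8)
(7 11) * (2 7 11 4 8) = (11)(2 7 4 8) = [0, 1, 7, 3, 8, 5, 6, 4, 2, 9, 10, 11]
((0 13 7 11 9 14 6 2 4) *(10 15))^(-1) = (0 4 2 6 14 9 11 7 13)(10 15)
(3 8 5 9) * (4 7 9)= [0, 1, 2, 8, 7, 4, 6, 9, 5, 3]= (3 8 5 4 7 9)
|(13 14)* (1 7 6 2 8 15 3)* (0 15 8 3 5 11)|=20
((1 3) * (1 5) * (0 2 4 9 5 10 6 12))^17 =(0 10 5 2 6 1 4 12 3 9)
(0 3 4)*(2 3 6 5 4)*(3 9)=(0 6 5 4)(2 9 3)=[6, 1, 9, 2, 0, 4, 5, 7, 8, 3]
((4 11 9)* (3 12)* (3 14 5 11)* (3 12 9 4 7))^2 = (3 7 9)(4 14 11 12 5)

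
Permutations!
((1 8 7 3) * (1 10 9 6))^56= ((1 8 7 3 10 9 6))^56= (10)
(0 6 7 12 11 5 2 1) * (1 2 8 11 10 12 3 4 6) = [1, 0, 2, 4, 6, 8, 7, 3, 11, 9, 12, 5, 10] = (0 1)(3 4 6 7)(5 8 11)(10 12)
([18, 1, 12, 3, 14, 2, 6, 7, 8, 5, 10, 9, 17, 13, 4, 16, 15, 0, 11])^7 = (0 17 12 2 5 9 11 18)(4 14)(15 16)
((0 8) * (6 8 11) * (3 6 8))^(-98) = (0 11 8)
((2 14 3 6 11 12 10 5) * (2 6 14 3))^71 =((2 3 14)(5 6 11 12 10))^71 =(2 14 3)(5 6 11 12 10)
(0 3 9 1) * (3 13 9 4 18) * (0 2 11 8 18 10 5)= (0 13 9 1 2 11 8 18 3 4 10 5)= [13, 2, 11, 4, 10, 0, 6, 7, 18, 1, 5, 8, 12, 9, 14, 15, 16, 17, 3]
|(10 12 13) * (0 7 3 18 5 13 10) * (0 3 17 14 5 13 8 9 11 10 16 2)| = 12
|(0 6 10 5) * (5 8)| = |(0 6 10 8 5)| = 5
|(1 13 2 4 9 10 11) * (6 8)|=14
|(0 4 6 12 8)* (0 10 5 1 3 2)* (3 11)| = |(0 4 6 12 8 10 5 1 11 3 2)| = 11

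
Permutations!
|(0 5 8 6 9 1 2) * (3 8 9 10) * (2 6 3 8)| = |(0 5 9 1 6 10 8 3 2)| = 9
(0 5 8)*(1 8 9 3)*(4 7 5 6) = [6, 8, 2, 1, 7, 9, 4, 5, 0, 3] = (0 6 4 7 5 9 3 1 8)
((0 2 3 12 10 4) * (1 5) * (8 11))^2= (0 3 10)(2 12 4)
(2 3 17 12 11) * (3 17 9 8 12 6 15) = [0, 1, 17, 9, 4, 5, 15, 7, 12, 8, 10, 2, 11, 13, 14, 3, 16, 6] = (2 17 6 15 3 9 8 12 11)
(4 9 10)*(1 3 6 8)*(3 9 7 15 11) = [0, 9, 2, 6, 7, 5, 8, 15, 1, 10, 4, 3, 12, 13, 14, 11] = (1 9 10 4 7 15 11 3 6 8)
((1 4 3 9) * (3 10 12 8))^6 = (1 9 3 8 12 10 4)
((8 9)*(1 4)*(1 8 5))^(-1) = ((1 4 8 9 5))^(-1) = (1 5 9 8 4)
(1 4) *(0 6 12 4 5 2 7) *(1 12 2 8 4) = (0 6 2 7)(1 5 8 4 12) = [6, 5, 7, 3, 12, 8, 2, 0, 4, 9, 10, 11, 1]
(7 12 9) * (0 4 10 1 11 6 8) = (0 4 10 1 11 6 8)(7 12 9) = [4, 11, 2, 3, 10, 5, 8, 12, 0, 7, 1, 6, 9]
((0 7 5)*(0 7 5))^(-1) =(0 7 5)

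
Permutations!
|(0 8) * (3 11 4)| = 6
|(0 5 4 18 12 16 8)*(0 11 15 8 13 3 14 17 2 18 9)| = 24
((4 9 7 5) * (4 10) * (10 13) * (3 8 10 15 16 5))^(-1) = ((3 8 10 4 9 7)(5 13 15 16))^(-1) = (3 7 9 4 10 8)(5 16 15 13)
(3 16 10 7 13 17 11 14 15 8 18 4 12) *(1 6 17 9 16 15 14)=(1 6 17 11)(3 15 8 18 4 12)(7 13 9 16 10)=[0, 6, 2, 15, 12, 5, 17, 13, 18, 16, 7, 1, 3, 9, 14, 8, 10, 11, 4]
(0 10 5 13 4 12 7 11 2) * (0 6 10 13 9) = (0 13 4 12 7 11 2 6 10 5 9) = [13, 1, 6, 3, 12, 9, 10, 11, 8, 0, 5, 2, 7, 4]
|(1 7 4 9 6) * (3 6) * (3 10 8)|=|(1 7 4 9 10 8 3 6)|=8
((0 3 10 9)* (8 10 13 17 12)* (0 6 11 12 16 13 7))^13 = (0 3 7)(6 11 12 8 10 9)(13 17 16)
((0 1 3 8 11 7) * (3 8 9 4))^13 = (0 11 1 7 8)(3 9 4)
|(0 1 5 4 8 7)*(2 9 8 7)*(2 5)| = |(0 1 2 9 8 5 4 7)| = 8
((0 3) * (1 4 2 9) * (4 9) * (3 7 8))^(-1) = (0 3 8 7)(1 9)(2 4)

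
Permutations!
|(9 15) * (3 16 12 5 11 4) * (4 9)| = 8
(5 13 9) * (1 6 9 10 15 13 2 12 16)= (1 6 9 5 2 12 16)(10 15 13)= [0, 6, 12, 3, 4, 2, 9, 7, 8, 5, 15, 11, 16, 10, 14, 13, 1]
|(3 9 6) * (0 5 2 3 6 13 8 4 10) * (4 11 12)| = |(0 5 2 3 9 13 8 11 12 4 10)| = 11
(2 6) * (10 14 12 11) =(2 6)(10 14 12 11) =[0, 1, 6, 3, 4, 5, 2, 7, 8, 9, 14, 10, 11, 13, 12]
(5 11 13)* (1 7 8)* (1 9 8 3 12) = (1 7 3 12)(5 11 13)(8 9) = [0, 7, 2, 12, 4, 11, 6, 3, 9, 8, 10, 13, 1, 5]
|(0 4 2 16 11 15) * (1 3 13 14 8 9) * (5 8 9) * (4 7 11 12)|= 20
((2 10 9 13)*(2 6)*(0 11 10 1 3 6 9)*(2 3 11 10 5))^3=(0 10)(1 2 5 11)(3 6)(9 13)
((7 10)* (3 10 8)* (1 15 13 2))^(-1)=(1 2 13 15)(3 8 7 10)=((1 15 13 2)(3 10 7 8))^(-1)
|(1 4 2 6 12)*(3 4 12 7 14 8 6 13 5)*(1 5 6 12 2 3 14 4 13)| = |(1 2)(3 13 6 7 4)(5 14 8 12)| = 20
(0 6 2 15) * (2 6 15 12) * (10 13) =(0 15)(2 12)(10 13) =[15, 1, 12, 3, 4, 5, 6, 7, 8, 9, 13, 11, 2, 10, 14, 0]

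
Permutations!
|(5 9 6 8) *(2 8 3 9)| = 3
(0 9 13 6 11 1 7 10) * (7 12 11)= (0 9 13 6 7 10)(1 12 11)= [9, 12, 2, 3, 4, 5, 7, 10, 8, 13, 0, 1, 11, 6]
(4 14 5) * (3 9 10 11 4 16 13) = [0, 1, 2, 9, 14, 16, 6, 7, 8, 10, 11, 4, 12, 3, 5, 15, 13] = (3 9 10 11 4 14 5 16 13)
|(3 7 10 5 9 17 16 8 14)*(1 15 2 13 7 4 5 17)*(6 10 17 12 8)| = 16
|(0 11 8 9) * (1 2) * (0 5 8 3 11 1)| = |(0 1 2)(3 11)(5 8 9)| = 6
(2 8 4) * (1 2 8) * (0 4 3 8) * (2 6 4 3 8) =(8)(0 3 2 1 6 4) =[3, 6, 1, 2, 0, 5, 4, 7, 8]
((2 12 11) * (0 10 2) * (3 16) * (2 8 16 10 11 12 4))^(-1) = ((0 11)(2 4)(3 10 8 16))^(-1) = (0 11)(2 4)(3 16 8 10)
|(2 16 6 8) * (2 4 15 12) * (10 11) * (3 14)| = 14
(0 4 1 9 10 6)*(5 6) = (0 4 1 9 10 5 6) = [4, 9, 2, 3, 1, 6, 0, 7, 8, 10, 5]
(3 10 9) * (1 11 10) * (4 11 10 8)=[0, 10, 2, 1, 11, 5, 6, 7, 4, 3, 9, 8]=(1 10 9 3)(4 11 8)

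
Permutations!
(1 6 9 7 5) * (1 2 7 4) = (1 6 9 4)(2 7 5) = [0, 6, 7, 3, 1, 2, 9, 5, 8, 4]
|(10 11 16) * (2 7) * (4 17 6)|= 6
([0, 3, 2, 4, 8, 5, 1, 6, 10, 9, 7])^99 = (1 3 4 8 10 7 6)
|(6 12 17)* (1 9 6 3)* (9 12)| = |(1 12 17 3)(6 9)| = 4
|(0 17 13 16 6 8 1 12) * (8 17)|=|(0 8 1 12)(6 17 13 16)|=4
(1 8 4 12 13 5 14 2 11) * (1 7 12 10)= (1 8 4 10)(2 11 7 12 13 5 14)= [0, 8, 11, 3, 10, 14, 6, 12, 4, 9, 1, 7, 13, 5, 2]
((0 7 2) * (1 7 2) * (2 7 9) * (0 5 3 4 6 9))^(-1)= (0 1 7)(2 9 6 4 3 5)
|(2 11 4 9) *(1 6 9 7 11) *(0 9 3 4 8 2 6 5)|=11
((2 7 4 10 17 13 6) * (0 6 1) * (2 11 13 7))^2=(0 11 1 6 13)(4 17)(7 10)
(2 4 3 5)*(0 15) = [15, 1, 4, 5, 3, 2, 6, 7, 8, 9, 10, 11, 12, 13, 14, 0] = (0 15)(2 4 3 5)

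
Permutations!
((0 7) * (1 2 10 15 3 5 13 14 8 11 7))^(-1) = (0 7 11 8 14 13 5 3 15 10 2 1)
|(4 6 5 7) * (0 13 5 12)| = 7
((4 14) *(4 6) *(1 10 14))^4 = ((1 10 14 6 4))^4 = (1 4 6 14 10)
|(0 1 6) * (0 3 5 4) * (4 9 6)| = 12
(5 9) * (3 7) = (3 7)(5 9) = [0, 1, 2, 7, 4, 9, 6, 3, 8, 5]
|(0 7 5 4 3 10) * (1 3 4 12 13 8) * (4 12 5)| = 9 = |(0 7 4 12 13 8 1 3 10)|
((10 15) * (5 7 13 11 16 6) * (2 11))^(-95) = ((2 11 16 6 5 7 13)(10 15))^(-95) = (2 6 13 16 7 11 5)(10 15)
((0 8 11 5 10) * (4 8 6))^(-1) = (0 10 5 11 8 4 6)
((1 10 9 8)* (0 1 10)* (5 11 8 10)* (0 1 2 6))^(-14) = ((0 2 6)(5 11 8)(9 10))^(-14) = (0 2 6)(5 11 8)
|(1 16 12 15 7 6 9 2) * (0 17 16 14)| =|(0 17 16 12 15 7 6 9 2 1 14)| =11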